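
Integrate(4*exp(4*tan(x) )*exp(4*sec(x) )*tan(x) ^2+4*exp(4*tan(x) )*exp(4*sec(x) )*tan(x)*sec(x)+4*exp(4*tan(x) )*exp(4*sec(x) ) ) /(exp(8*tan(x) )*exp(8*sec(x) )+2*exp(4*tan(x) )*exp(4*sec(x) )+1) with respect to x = exp(4*tan(x) + 4/cos(x))/(exp(4*tan(x) + 4*sec(x)) + 1) + C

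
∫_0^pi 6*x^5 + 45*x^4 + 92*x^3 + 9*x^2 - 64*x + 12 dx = -(-1 + 3*pi + pi^2)^2 - pi^2 - 3*pi + 2 + (-1 + 3*pi + pi^2)^3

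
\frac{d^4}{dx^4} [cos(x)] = cos(x)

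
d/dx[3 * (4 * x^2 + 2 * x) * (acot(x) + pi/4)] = (48*x^3*acot(x) + 12*pi*x^3 + 12*x^2*acot(x) - 24*x^2 + 3*pi*x^2 + 48*x*acot(x) - 12*x + 12*pi*x + 12*acot(x) + 3*pi)/(2*x^2 + 2)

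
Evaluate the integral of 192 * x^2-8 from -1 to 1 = 112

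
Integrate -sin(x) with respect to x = cos(x) + C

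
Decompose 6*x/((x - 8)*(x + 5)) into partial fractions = 30/(13*(x + 5)) + 48/(13*(x - 8))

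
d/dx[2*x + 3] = 2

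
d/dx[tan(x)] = cos(x)^(-2)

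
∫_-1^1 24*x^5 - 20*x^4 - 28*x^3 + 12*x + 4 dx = 0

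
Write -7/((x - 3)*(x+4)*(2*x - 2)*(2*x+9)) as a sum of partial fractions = 28/(165*(2*x + 9)) - 1/(10*(x + 4)) + 7/(220*(x - 1)) - 1/(60*(x - 3))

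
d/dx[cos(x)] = -sin(x)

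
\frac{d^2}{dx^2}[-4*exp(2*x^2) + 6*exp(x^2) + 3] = -64*x^2*exp(2*x^2) + 24*x^2*exp(x^2) - 16*exp(2*x^2) + 12*exp(x^2)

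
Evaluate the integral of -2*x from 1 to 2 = -3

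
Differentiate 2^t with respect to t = 2^t*log(2)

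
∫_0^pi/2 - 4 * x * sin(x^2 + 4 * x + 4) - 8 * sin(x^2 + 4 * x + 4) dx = -2*cos(4) + 2*cos(pi^2/4 + 4)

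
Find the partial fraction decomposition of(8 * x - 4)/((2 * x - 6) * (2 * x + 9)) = 8/(3*(2*x + 9)) + 2/(3*(x - 3))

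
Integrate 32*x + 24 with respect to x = 16*x^2 + 24*x + C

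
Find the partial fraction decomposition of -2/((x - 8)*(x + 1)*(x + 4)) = -1/(18*(x + 4)) + 2/(27*(x + 1)) - 1/(54*(x - 8))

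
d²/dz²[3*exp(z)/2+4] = 3*exp(z)/2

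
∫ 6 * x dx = 3*x^2 + C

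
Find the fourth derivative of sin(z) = sin(z)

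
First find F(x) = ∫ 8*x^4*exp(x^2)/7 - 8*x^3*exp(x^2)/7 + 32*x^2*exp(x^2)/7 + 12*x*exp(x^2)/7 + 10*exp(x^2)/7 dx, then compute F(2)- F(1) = -20*E/7 + 46*exp(4)/7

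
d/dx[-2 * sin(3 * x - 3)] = -6*cos(3*x - 3)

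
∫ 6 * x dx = 3*x^2 + C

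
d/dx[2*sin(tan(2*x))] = 4*cos(tan(2*x))/cos(2*x)^2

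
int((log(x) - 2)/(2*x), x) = (log(x) - 2)^2/4 + C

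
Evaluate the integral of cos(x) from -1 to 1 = 2*sin(1)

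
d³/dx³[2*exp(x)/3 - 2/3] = 2*exp(x)/3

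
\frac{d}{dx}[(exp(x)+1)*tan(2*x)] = exp(x)*tan(2*x) + 2*exp(x)/cos(2*x)^2 + 2/cos(2*x)^2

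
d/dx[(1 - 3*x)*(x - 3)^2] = -9*x^2 + 38*x - 33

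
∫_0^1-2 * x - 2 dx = -3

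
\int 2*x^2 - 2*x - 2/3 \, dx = 2*x^3/3 - x^2 - 2*x/3 + C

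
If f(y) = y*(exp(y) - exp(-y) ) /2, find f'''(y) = (y*exp(2*y) + y + 3*exp(2*y) - 3)*exp(-y)/2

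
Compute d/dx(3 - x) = -1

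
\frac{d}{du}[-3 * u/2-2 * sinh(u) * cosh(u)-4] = -4*sinh(u)^2 - 7/2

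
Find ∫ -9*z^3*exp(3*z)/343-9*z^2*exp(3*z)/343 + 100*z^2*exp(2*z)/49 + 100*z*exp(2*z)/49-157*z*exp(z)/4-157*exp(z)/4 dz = z*exp(z)/28 - 3*(z*exp(z) - 35)^3/343 + 5*(z*exp(z) - 35)^2/49 + C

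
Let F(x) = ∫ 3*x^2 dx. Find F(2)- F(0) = 8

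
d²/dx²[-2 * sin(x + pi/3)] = 2*sin(x + pi/3)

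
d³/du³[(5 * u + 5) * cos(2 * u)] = 40*u*sin(2*u) + 40*sin(2*u) - 60*cos(2*u)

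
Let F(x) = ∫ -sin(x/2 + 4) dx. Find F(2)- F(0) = 2*cos(5) - 2*cos(4)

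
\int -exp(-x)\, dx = exp(-x) + C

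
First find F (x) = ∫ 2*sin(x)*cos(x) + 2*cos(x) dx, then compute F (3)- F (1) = -2*sin(1) - sin(1)^2 + sin(3)^2 + 2*sin(3)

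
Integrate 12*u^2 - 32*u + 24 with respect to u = 4*u^3 - 16*u^2 + 24*u + C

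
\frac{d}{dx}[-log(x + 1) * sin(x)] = -(x*log(x + 1)*cos(x) + log(x + 1)*cos(x) + sin(x))/(x + 1)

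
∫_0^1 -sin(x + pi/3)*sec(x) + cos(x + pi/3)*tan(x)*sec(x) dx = -sqrt(3)*tan(1)/2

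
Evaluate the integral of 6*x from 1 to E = -3 + 3*exp(2)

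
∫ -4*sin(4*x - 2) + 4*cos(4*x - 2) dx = sin(4*x - 2) + cos(4*x - 2) + C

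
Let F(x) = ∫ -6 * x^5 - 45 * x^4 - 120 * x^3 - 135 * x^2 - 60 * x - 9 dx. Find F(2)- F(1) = -1206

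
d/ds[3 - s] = -1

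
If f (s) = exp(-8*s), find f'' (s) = 64*exp(-8*s)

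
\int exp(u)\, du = exp(u) + C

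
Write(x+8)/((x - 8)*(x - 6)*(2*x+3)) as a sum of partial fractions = 26/(285*(2*x + 3)) - 7/(15*(x - 6)) + 8/(19*(x - 8))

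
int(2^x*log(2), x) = 2^x + C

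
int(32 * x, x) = 16*x^2 + C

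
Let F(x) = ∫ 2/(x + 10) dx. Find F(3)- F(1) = -2*log(11) + 2*log(13)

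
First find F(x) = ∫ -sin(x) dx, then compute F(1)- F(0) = -1 + cos(1)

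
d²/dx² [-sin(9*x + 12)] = 81*sin(9*x + 12)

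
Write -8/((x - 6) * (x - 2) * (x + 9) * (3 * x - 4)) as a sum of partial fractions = -54/(217*(3*x - 4)) + 8/(5115*(x + 9)) + 1/(11*(x - 2)) - 1/(105*(x - 6))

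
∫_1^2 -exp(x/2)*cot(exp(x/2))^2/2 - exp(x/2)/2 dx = cot(E) - cot(exp(1/2))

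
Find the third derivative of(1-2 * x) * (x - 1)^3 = 42 - 48*x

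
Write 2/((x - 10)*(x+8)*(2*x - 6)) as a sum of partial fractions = 1/(198*(x + 8)) - 1/(77*(x - 3)) + 1/(126*(x - 10))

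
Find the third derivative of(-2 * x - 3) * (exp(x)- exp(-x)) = (-2*x*exp(2*x) - 2*x - 9*exp(2*x) + 3)*exp(-x)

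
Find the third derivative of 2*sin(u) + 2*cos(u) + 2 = 2*sin(u) - 2*cos(u)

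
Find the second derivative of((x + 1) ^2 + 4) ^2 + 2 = 12*x^2 + 24*x + 28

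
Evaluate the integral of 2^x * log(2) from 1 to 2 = 2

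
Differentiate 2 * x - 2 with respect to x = 2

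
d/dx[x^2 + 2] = 2*x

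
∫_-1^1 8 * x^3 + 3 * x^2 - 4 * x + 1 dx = 4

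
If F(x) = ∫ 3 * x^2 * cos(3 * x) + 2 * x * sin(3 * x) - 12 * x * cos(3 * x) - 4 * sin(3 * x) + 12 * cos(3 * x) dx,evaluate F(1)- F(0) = sin(3)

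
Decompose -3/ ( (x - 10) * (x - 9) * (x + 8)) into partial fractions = -1/(102*(x + 8)) + 3/(17*(x - 9)) - 1/(6*(x - 10))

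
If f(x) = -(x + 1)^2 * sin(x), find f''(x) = x^2*sin(x) + 2*x*sin(x) - 4*x*cos(x) - sin(x) - 4*cos(x)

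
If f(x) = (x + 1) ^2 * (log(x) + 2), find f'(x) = (2*x^2*log(x) + 5*x^2 + 2*x*log(x) + 6*x + 1)/x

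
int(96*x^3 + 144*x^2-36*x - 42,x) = 24*x^4 + 48*x^3 - 18*x^2 - 42*x + C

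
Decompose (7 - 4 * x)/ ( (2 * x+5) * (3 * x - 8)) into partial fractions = -11/(31*(3*x - 8)) - 34/(31*(2*x + 5))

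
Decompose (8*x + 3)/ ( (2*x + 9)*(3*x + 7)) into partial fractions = -47/(13*(3*x + 7)) + 66/(13*(2*x + 9))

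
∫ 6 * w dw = 3*w^2 + C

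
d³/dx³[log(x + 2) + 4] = 2/(x^3 + 6*x^2 + 12*x + 8)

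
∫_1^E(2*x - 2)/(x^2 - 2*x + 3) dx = -log(2) + log(2 + (-1 + E)^2)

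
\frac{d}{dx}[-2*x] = -2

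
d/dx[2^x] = 2^x*log(2)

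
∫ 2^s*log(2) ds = 2^s + C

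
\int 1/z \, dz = log(6*z) + C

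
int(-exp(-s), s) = exp(-s) + C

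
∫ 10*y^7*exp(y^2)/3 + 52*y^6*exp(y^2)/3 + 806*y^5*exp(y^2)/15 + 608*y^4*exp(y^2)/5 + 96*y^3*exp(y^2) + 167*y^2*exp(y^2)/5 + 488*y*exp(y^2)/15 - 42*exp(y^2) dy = (y + 3)*(5*y^2 + 7*y - 3)*(5*y^3 + 4*y^2 + 30*y - 20)*exp(y^2)/15 + C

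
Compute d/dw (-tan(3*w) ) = -3/cos(3*w)^2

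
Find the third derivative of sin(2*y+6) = -8*cos(2*y + 6)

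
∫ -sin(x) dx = cos(x) + C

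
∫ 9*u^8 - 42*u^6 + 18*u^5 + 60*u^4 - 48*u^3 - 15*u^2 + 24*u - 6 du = u^9 - 6*u^7 + 3*u^6 + 12*u^5 - 12*u^4 - 5*u^3 + 12*u^2 - 6*u + C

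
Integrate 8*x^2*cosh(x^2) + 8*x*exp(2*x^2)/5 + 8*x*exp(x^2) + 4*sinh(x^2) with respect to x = 4*x*sinh(x^2) + 2*exp(2*x^2)/5 + 4*exp(x^2) + C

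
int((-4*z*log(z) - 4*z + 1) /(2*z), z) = (1 - 4*z)*log(z)/2 + C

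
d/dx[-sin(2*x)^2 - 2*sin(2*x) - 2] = -2*sin(4*x) - 4*cos(2*x)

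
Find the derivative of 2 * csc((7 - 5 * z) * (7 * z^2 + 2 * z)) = 4*(105*z^2 - 78*z - 14)*cos(z*(-35*z^2 + 39*z + 14))/(1 - cos(2*z*(-35*z^2 + 39*z + 14)))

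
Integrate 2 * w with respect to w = w^2 + C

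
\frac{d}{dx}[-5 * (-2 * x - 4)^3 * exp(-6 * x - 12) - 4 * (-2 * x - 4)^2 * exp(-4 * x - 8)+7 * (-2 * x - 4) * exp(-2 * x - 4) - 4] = (-240*x^3 + 64*x^2*exp(2*x + 4) - 1320*x^2 + 224*x*exp(2*x + 4) + 28*x*exp(4*x + 8) - 2400*x + 192*exp(2*x + 4) + 42*exp(4*x + 8) - 1440)*exp(-6*x - 12)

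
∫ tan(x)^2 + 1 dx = tan(x) + C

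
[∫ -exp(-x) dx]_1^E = -exp(-1) + exp(-E)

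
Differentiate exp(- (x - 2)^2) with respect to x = (4 - 2*x)*exp(-x^2 + 4*x - 4)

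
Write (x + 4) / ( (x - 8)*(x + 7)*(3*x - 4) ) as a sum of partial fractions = -12/(125*(3*x - 4)) - 1/(125*(x + 7)) + 1/(25*(x - 8))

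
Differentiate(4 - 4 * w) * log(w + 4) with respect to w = (-4*w*log(w + 4) - 4*w - 16*log(w + 4) + 4)/(w + 4)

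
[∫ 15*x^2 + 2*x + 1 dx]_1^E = -3 + (-4 + 5*E)*(1 + E + exp(2))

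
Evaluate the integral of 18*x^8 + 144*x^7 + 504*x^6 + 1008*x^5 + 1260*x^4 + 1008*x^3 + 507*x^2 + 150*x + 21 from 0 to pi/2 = -3 + (1 + pi/2)^3 + 2*(1 + pi/2)^9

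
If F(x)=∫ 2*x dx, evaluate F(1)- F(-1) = 0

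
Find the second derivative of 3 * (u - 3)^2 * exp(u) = 3*u^2*exp(u) - 6*u*exp(u) - 3*exp(u)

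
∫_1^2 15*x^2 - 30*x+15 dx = 5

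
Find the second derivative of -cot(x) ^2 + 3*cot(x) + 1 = -6*cot(x)^4 + 6*cot(x)^3 - 8*cot(x)^2 + 6*cot(x) - 2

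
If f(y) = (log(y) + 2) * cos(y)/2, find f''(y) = -(y^2*log(y)*cos(y) + 2*y^2*cos(y) + 2*y*sin(y) + cos(y))/(2*y^2)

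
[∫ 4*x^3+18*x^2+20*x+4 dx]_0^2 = 112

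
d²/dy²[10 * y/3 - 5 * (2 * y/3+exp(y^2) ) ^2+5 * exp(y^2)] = -80*y^3*exp(y^2)/3 - 80*y^2*exp(2*y^2) + 20*y^2*exp(y^2) - 40*y*exp(y^2) - 20*exp(2*y^2) + 10*exp(y^2) - 40/9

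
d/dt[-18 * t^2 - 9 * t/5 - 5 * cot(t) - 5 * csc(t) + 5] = -36*t + 5*cot(t)^2 + 5*cot(t)*csc(t) + 16/5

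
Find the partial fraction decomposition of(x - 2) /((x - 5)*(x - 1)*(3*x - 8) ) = -6/(35*(3*x - 8)) - 1/(20*(x - 1)) + 3/(28*(x - 5))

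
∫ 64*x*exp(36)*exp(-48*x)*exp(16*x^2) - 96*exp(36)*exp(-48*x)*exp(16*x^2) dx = 2*exp(4*(2*x - 3)^2) + C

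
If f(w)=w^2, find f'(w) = 2*w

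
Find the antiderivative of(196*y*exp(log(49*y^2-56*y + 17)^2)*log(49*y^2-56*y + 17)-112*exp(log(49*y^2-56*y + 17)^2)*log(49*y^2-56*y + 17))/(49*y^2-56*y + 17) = exp(log((7*y - 4)^2 + 1)^2) + C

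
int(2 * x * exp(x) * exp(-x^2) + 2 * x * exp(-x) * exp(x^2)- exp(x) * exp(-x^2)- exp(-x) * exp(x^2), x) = 2*sinh(x*(x - 1)) + C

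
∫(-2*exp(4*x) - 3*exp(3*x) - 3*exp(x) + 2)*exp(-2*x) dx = -6*sinh(x) - 2*cosh(2*x) + C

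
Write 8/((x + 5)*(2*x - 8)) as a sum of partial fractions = -4/(9*(x + 5)) + 4/(9*(x - 4))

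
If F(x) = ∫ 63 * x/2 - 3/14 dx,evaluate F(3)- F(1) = 879/7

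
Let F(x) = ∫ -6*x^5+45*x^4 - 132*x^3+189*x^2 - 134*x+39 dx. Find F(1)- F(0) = 10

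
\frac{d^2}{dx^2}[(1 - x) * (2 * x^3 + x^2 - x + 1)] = -24*x^2 + 6*x + 4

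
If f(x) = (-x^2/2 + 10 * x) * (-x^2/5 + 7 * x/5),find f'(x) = 2*x^3/5 - 81*x^2/10 + 28*x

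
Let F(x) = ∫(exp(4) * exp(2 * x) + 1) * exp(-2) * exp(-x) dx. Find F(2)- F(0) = -exp(2) - exp(-4) + exp(-2) + exp(4)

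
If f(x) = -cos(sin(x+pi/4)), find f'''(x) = -3*sin(x + pi/4)*cos(x + pi/4)*cos(sin(x + pi/4)) - sin(sin(x + pi/4))*cos(x + pi/4)^3 - sin(sin(x + pi/4))*cos(x + pi/4)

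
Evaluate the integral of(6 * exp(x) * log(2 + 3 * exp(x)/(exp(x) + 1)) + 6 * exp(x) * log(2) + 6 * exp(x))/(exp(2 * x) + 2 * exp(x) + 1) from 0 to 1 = -7*log(7) + (4 + 6*E/(1 + E))*log(4 + 6*E/(1 + E))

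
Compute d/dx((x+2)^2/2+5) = x + 2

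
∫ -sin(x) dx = cos(x) + C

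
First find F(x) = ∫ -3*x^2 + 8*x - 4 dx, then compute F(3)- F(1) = -2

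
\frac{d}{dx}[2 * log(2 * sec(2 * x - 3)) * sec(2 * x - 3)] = 4*log(sec(2*x - 3))*tan(2*x - 3)*sec(2*x - 3) + 4*log(2)*tan(2*x - 3)*sec(2*x - 3) + 4*tan(2*x - 3)*sec(2*x - 3)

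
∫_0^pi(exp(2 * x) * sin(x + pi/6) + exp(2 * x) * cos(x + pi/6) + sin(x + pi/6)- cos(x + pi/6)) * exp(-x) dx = -exp(pi)/2 + exp(-pi)/2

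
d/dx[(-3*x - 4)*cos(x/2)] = 3*x*sin(x/2)/2 + 2*sin(x/2) - 3*cos(x/2)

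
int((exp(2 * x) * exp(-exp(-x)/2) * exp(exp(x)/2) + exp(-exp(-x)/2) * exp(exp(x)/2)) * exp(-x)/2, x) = exp(sinh(x)) + C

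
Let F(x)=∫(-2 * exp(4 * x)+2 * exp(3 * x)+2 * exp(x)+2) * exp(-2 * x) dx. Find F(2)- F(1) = -(-exp(-2) + exp(2))^2 - 2*E - 2*exp(-2) + 2*exp(-1) + (E - exp(-1))^2 + 2*exp(2)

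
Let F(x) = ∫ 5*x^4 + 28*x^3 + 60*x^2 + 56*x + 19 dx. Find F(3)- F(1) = 1584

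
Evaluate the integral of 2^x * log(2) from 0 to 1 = 1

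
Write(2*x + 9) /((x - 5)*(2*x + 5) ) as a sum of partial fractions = -8/(15*(2*x + 5)) + 19/(15*(x - 5))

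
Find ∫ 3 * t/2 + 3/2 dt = 3*t^2/4 + 3*t/2 + C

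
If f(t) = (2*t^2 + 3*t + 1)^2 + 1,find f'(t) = 16*t^3 + 36*t^2 + 26*t + 6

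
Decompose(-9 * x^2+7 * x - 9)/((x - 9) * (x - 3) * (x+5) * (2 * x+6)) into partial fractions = 269/(448*(x + 5)) - 37/(96*(x + 3)) + 23/(192*(x - 3)) - 75/(224*(x - 9))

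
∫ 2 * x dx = x^2 + C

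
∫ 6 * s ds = 3*s^2 + C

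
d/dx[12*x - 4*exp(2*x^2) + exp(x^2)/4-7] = -16*x*exp(2*x^2) + x*exp(x^2)/2 + 12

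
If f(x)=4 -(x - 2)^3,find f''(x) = 12 - 6*x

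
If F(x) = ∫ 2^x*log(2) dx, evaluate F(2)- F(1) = 2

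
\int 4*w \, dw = 2*w^2 + C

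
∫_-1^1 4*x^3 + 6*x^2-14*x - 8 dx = -12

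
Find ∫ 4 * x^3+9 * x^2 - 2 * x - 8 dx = x^4 + 3*x^3 - x^2 - 8*x + C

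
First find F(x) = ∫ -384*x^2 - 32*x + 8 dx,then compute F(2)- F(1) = -936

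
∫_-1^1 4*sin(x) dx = 0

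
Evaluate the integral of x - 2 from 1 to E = -1/2 + (-2 + E)^2/2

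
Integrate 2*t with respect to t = t^2 + C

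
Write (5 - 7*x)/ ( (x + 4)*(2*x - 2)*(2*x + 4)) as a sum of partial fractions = 33/(40*(x + 4)) - 19/(24*(x + 2)) - 1/(30*(x - 1))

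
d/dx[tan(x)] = cos(x)^(-2)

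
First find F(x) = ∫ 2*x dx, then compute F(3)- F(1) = 8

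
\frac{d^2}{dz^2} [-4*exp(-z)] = -4*exp(-z)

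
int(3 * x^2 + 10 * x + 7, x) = x^3 + 5*x^2 + 7*x + C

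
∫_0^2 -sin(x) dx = -1 + cos(2)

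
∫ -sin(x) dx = cos(x) + C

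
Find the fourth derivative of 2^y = 2^y*log(2)^4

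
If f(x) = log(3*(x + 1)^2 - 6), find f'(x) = (2*x + 2)/(x^2 + 2*x - 1)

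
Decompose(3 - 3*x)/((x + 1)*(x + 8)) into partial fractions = -27/(7*(x + 8)) + 6/(7*(x + 1))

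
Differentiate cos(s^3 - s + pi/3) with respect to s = (1 - 3*s^2)*sin(s^3 - s + pi/3)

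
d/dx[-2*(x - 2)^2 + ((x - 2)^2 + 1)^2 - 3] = 4*x^3 - 24*x^2 + 48*x - 32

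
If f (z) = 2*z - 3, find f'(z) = 2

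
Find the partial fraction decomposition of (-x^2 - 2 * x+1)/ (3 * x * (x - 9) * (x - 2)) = 1/(6*(x - 2)) - 14/(27*(x - 9)) + 1/(54*x)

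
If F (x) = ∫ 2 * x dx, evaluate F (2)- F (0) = 4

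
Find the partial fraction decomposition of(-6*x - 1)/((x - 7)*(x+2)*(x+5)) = 29/(36*(x + 5)) - 11/(27*(x + 2)) - 43/(108*(x - 7))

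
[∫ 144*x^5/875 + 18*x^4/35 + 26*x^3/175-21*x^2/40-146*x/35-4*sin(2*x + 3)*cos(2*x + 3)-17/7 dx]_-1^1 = -3501/700 + cos(10)/2 - cos(2)/2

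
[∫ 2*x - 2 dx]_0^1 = -1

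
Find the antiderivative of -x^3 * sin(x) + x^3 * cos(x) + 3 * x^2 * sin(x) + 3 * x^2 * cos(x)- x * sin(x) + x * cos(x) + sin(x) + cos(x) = sqrt(2)*x*(x^2 + 1)*sin(x + pi/4) + C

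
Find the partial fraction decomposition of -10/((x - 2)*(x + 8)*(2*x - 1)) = 40/(51*(2*x - 1)) - 1/(17*(x + 8)) - 1/(3*(x - 2))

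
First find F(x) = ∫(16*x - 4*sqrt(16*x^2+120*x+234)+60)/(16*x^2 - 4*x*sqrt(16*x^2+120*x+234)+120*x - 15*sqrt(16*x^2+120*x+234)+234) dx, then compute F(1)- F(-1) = log(-19/3 + sqrt(370)/3) - log(-11/3 + sqrt(130)/3)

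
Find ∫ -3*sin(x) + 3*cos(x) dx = 3*sqrt(2)*sin(x + pi/4) + C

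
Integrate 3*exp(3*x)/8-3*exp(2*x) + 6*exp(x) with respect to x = (exp(x) - 4)^3/8 + C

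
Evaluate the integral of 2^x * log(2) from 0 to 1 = 1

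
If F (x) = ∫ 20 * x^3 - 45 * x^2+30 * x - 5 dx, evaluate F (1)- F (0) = 0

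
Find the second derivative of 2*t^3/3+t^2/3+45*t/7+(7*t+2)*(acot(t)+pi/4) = (12*t^5 + 2*t^4 + 24*t^3 + 4*t^2 + 24*t - 40)/(3*t^4 + 6*t^2 + 3)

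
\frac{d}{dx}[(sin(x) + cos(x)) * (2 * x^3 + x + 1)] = -2*x^3*sin(x) + 2*x^3*cos(x) + 6*x^2*sin(x) + 6*x^2*cos(x) - x*sin(x) + x*cos(x) + 2*cos(x)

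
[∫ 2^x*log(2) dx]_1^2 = 2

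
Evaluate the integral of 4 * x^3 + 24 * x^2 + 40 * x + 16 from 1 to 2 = 147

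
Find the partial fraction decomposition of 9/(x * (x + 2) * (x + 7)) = 9/(35*(x + 7)) - 9/(10*(x + 2)) + 9/(14*x)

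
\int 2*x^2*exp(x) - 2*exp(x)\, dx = 2*(x - 1)^2*exp(x) + C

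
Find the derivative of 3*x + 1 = 3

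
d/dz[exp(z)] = exp(z)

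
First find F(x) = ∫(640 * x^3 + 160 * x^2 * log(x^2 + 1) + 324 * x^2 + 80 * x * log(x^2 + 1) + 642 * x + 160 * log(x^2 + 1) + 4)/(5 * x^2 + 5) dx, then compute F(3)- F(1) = -4*(log(2) + 4)^2 - log(2)/5 + log(10)/5 + 8/5 + 4*(log(10) + 12)^2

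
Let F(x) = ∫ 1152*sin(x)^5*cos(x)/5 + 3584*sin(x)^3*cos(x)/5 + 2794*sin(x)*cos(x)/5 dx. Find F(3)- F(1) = -2461*cos(6)/10 + 2473*cos(2)/10 - 6*cos(18)/5 - 148*cos(4)/5 + 148*cos(12)/5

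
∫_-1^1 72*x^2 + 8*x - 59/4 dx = 37/2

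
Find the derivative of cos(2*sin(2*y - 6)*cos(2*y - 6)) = 4*sin(2*y - 6)^2*sin(sin(4*y - 12)) - 4*sin(sin(4*y - 12))*cos(2*y - 6)^2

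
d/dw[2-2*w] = -2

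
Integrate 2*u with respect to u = u^2 + C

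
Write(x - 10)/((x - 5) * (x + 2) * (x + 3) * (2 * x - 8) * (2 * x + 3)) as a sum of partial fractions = -92/(429*(2*x + 3)) - 13/(336*(x + 3)) + 1/(7*(x + 2)) + 1/(154*(x - 4)) - 5/(1456*(x - 5))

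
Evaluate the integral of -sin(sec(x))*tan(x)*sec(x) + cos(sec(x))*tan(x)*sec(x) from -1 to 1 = 0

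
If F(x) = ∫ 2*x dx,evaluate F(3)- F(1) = 8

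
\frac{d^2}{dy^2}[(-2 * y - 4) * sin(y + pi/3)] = 2*y*sin(y + pi/3) + 4*sqrt(2)*sin(y + pi/12)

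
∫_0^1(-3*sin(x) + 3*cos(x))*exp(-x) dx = 3*exp(-1)*sin(1)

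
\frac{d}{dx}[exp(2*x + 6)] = 2*exp(2*x + 6)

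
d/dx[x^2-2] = 2*x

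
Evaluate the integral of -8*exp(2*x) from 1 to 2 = -4*exp(4) + 4*exp(2)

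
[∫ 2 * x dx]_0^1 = 1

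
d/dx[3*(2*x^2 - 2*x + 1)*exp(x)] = 6*x^2*exp(x) + 6*x*exp(x) - 3*exp(x)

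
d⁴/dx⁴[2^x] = 2^x*log(2)^4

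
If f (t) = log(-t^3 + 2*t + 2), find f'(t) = (3*t^2 - 2)/(t^3 - 2*t - 2)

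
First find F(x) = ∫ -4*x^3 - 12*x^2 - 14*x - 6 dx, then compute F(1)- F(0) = -18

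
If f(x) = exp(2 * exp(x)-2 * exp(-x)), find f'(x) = (2*exp(2*exp(x) - 2*exp(-x)) + 2*exp(2*x + 2*exp(x) - 2*exp(-x)))*exp(-x)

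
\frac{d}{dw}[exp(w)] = exp(w)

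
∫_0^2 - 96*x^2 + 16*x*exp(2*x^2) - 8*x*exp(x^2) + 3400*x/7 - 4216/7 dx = -3424/7 - 4*exp(4) + 4*exp(8)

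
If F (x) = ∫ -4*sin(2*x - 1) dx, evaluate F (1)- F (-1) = 2*cos(1) - 2*cos(3)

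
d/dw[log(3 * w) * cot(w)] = (-w*log(w)/sin(w)^2 - w*log(3)/sin(w)^2 + 1/tan(w))/w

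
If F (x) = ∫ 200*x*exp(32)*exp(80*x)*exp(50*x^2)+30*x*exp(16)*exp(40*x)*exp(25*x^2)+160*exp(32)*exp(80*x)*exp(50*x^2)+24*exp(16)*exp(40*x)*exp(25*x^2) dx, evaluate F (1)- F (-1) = -2*exp(2) - 3*E/5 + 3*exp(81)/5 + 2*exp(162)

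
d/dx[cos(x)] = -sin(x)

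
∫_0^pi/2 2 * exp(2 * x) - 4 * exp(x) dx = -1 + (-2 + exp(pi/2))^2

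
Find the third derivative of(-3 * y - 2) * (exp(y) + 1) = -3*y*exp(y) - 11*exp(y)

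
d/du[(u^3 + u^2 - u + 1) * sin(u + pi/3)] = u^3*cos(u + pi/3) + 3*u^2*sin(u + pi/3) + u^2*cos(u + pi/3) + 2*u*sin(u + pi/3) - u*cos(u + pi/3) - sqrt(2)*sin(u + pi/12)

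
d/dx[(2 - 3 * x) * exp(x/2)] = -3*x*exp(x/2)/2 - 2*exp(x/2)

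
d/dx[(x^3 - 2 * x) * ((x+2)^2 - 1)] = 5*x^4 + 16*x^3 + 3*x^2 - 16*x - 6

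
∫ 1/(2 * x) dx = log(x)/2 + C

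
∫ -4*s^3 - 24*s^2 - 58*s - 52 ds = -s^4 - 8*s^3 - 29*s^2 - 52*s + C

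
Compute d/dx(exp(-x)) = -exp(-x)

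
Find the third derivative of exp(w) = exp(w)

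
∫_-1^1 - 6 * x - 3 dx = -6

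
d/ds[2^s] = 2^s*log(2)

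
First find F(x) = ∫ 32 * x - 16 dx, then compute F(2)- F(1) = 32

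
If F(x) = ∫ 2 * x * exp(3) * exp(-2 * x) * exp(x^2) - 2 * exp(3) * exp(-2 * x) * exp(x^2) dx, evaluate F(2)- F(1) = -exp(2) + exp(3)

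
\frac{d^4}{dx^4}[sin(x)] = sin(x)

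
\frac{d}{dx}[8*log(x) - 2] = 8/x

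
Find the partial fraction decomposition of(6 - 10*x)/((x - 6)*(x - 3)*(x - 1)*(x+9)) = -4/(75*(x + 9)) - 1/(25*(x - 1)) + 1/(3*(x - 3)) - 6/(25*(x - 6))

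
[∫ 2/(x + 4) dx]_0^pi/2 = -2*log(2) + 2*log(pi/4 + 2)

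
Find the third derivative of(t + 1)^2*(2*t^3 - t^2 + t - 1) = 120*t^2 + 72*t + 6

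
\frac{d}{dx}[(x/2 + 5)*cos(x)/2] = -x*sin(x)/4 - 5*sin(x)/2 + cos(x)/4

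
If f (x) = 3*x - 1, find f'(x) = 3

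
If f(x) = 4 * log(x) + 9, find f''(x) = -4/x^2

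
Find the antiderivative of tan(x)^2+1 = tan(x) + C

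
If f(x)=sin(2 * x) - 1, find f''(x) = -4*sin(2*x)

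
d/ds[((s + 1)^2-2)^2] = 4*s^3 + 12*s^2 + 4*s - 4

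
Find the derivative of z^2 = 2*z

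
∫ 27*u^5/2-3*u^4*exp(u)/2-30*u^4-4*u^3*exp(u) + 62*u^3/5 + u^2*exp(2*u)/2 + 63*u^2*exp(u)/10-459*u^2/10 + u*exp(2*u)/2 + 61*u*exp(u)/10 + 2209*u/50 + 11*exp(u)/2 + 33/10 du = -6*u^3 + 8*u^2 + 2*u*exp(u) + 6*u/5 + (-15*u^3 + 20*u^2 + 5*u*exp(u) + 3*u + 35)^2/100 + C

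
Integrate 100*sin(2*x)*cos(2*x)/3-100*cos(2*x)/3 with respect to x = 25*(sin(2*x) - 2)*sin(2*x)/3 + C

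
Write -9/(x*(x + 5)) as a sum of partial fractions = 9/(5*(x + 5)) - 9/(5*x)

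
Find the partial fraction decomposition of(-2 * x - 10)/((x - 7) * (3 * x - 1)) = 8/(5*(3*x - 1)) - 6/(5*(x - 7))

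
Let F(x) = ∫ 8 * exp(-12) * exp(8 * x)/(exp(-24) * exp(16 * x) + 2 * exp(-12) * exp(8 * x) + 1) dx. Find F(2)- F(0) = -exp(-12)/(exp(-12) + 1) + exp(4)/(1 + exp(4))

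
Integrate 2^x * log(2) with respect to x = 2^x + C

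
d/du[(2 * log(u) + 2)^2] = (8*log(u) + 8)/u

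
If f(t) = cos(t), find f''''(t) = cos(t)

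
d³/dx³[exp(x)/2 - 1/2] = exp(x)/2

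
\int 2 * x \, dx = x^2 + C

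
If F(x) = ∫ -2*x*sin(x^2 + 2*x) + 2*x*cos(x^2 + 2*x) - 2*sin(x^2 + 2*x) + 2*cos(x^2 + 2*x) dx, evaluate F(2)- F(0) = -1 + cos(8) + sin(8)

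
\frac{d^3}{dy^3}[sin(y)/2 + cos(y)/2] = sin(y)/2 - cos(y)/2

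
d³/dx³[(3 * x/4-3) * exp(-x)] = (21 - 3*x)*exp(-x)/4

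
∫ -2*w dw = -w^2 + C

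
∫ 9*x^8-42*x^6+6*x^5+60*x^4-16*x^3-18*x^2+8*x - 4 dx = x^9 - 6*x^7 + x^6 + 12*x^5 - 4*x^4 - 6*x^3 + 4*x^2 - 4*x + C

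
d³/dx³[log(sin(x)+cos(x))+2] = 2*cos(x + pi/4)/sin(x + pi/4)^3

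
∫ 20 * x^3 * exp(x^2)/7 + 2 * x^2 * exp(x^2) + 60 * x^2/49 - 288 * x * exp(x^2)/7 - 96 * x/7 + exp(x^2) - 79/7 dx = (2*x + 7*exp(x^2) - 35)*(10*x^2 + 7*x - 154)/49 + C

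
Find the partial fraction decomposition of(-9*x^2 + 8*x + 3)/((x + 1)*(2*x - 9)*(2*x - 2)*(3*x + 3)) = -191/(847*(2*x - 9)) + 181/(1452*(x + 1)) - 7/(66*(x + 1)^2) - 1/(84*(x - 1))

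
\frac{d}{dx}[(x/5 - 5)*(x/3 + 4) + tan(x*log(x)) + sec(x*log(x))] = 2*x/15 + log(x)*tan(x*log(x))^2 + log(x)*tan(x*log(x))*sec(x*log(x)) + log(x) + tan(x*log(x))^2 + tan(x*log(x))*sec(x*log(x)) + 2/15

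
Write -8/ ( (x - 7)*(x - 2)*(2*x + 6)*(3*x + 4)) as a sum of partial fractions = -54/(625*(3*x + 4)) + 2/(125*(x + 3)) + 2/(125*(x - 2)) - 2/(625*(x - 7))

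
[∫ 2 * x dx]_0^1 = 1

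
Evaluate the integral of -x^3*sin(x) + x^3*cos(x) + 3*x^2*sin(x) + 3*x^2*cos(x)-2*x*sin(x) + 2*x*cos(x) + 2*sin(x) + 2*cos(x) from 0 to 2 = 12*cos(2) + 12*sin(2)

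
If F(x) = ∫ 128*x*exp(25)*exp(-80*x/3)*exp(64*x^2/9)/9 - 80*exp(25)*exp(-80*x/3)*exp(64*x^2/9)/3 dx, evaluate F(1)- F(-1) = -exp(529/9) + exp(49/9)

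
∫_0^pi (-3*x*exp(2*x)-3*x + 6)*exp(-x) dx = (3 - 3*pi)*(-exp(-pi) + exp(pi))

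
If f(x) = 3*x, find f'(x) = 3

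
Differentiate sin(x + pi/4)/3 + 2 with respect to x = cos(x + pi/4)/3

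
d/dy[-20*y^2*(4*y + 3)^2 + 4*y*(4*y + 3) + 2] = -1280*y^3 - 1440*y^2 - 328*y + 12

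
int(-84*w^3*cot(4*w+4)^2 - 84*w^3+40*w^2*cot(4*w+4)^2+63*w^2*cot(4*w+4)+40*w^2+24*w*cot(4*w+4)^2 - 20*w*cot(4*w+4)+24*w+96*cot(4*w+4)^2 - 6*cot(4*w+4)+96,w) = (3*w - 4)*(7*w^2 + 6*w + 6)*cot(4*w + 4) + C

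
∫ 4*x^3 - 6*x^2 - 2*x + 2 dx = x^4 - 2*x^3 - x^2 + 2*x + C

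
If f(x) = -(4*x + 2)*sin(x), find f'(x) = -4*x*cos(x) - 4*sin(x) - 2*cos(x)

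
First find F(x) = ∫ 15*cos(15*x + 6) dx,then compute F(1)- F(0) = -sin(6) + sin(21)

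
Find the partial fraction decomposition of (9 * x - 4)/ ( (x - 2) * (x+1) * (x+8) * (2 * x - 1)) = -4/(153*(2*x - 1)) + 38/(595*(x + 8)) - 13/(63*(x + 1)) + 7/(45*(x - 2))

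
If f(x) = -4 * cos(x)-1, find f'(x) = 4*sin(x)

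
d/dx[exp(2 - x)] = -exp(2 - x)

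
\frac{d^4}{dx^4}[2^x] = 2^x*log(2)^4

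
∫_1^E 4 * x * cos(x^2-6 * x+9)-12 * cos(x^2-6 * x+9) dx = 2*sin((-3 + E)^2) - 2*sin(4)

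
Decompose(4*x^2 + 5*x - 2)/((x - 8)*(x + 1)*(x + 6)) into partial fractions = 8/(5*(x + 6)) + 1/(15*(x + 1)) + 7/(3*(x - 8))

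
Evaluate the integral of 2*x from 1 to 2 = 3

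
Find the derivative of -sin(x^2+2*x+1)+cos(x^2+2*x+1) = -2*x*sin(x^2 + 2*x + 1) - 2*x*cos(x^2 + 2*x + 1) - 2*sin(x^2 + 2*x + 1) - 2*cos(x^2 + 2*x + 1)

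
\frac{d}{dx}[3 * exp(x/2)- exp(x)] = 3*exp(x/2)/2 - exp(x)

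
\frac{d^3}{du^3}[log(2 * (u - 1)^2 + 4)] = (4*u^3 - 12*u^2 - 12*u + 20)/(u^6 - 6*u^5 + 21*u^4 - 44*u^3 + 63*u^2 - 54*u + 27)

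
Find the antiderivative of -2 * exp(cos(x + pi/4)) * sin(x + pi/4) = 2*exp(cos(x + pi/4)) + C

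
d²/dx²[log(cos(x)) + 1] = -1/cos(x)^2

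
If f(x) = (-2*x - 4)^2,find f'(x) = 8*x + 16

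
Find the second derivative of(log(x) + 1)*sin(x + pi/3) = (-x^2*log(x)*sin(x + pi/3) - x^2*sin(x + pi/3) + 2*x*cos(x + pi/3) - sin(x + pi/3))/x^2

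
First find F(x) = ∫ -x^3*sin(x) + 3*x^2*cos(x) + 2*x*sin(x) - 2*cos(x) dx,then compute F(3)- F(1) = 21*cos(3) + cos(1)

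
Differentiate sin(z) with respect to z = cos(z)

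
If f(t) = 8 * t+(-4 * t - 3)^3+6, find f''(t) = -384*t - 288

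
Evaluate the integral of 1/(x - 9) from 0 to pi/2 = -log(9) + log(9 - pi/2)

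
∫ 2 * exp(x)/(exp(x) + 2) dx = 2*log(exp(x) + 2) + C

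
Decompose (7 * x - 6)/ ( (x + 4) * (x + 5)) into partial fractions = 41/(x + 5) - 34/(x + 4)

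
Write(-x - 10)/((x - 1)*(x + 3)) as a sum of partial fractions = 7/(4*(x + 3)) - 11/(4*(x - 1))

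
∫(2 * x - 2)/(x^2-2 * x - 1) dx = log(3*(x - 1)^2 - 6) + C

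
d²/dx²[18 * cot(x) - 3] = 36*cos(x)/sin(x)^3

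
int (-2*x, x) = -x^2 + C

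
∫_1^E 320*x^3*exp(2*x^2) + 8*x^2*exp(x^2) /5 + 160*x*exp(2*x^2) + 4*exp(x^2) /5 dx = -80*exp(2) - 4*E/5 + 4*exp(1 + exp(2))/5 + 80*exp(2 + 2*exp(2))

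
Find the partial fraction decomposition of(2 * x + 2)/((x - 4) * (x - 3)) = -8/(x - 3) + 10/(x - 4)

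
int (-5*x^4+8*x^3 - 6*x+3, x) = -x^5 + 2*x^4 - 3*x^2 + 3*x + C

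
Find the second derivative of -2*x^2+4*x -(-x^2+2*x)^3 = 30*x^4 - 120*x^3 + 144*x^2 - 48*x - 4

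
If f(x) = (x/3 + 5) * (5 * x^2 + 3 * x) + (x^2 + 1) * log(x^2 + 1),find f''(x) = (10*x^3 + 2*x^2*log(x^2 + 1) + 58*x^2 + 10*x + 2*log(x^2 + 1) + 54)/(x^2 + 1)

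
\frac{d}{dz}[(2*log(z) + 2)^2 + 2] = (8*log(z) + 8)/z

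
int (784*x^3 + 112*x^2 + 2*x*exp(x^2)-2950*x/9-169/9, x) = 196*x^4 + 112*x^3/3 - 1475*x^2/9 - 169*x/9 + exp(x^2) + C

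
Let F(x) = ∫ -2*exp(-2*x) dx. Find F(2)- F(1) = -exp(-2) + exp(-4)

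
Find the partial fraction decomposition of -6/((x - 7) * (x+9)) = 3/(8*(x + 9)) - 3/(8*(x - 7))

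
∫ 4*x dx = 2*x^2 + C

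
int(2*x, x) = x^2 + C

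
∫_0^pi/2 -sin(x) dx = -1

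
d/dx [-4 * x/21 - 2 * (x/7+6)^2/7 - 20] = -4*x/343 - 100/147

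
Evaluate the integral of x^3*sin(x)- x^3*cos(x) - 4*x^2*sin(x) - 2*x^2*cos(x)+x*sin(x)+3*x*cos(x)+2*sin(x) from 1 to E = (cos(E) + sin(E))*(-exp(3) - 1 + E + exp(2))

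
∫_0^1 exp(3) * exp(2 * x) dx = -exp(3)/2 + exp(5)/2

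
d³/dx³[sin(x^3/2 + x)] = -27*x^6*cos(x^3/2 + x)/8 - 27*x^4*cos(x^3/2 + x)/4 - 27*x^3*sin(x^3/2 + x)/2 - 9*x^2*cos(x^3/2 + x)/2 - 9*x*sin(x^3/2 + x) + 2*cos(x^3/2 + x)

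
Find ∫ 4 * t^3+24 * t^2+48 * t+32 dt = t^4 + 8*t^3 + 24*t^2 + 32*t + C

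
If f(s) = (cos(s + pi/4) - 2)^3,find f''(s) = -12*sin(2*s) + 9*sin(3*s + pi/4)/4 - 51*cos(s + pi/4)/4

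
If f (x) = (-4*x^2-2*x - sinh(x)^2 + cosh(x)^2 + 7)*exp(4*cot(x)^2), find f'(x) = -2*(-16*x^2*cos(x)/sin(x)^3 + 4*x - 8*x*cos(x)/sin(x)^3 + 1 + 32*cos(x)/sin(x)^3)*exp(-4 + 4/sin(x)^2)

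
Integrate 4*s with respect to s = 2*s^2 + C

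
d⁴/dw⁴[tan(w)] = 24*tan(w)^5 + 40*tan(w)^3 + 16*tan(w)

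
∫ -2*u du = -u^2 + C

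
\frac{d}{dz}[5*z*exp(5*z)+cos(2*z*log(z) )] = 25*z*exp(5*z) + 5*exp(5*z) - 2*log(z)*sin(2*z*log(z)) - 2*sin(2*z*log(z))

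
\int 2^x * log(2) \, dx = 2^x + C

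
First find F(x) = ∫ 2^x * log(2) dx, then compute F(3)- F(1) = 6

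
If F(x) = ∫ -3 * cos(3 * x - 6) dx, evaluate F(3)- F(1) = -2*sin(3)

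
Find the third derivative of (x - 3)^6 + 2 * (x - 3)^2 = 120*x^3 - 1080*x^2 + 3240*x - 3240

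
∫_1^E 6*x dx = -3 + 3*exp(2)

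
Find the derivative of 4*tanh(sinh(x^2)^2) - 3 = -8*x*(tanh(cosh(2*x^2)/2 - 1/2)^2 - 1)*sinh(2*x^2)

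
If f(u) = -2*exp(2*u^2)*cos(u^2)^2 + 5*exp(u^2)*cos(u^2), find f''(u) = 2*(16*u^2*exp(u^2)*sin(2*u^2) - 8*u^2*exp(u^2) - 20*u^2*sin(u^2) - 2*sqrt(2)*exp(u^2)*cos(2*u^2 + pi/4) - 2*exp(u^2) + 5*sqrt(2)*cos(u^2 + pi/4))*exp(u^2)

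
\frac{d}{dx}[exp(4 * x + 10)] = 4*exp(4*x + 10)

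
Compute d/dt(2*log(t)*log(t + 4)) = (2*t*log(t) + 2*t*log(t + 4) + 8*log(t + 4))/(t^2 + 4*t)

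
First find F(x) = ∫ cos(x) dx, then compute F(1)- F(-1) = 2*sin(1)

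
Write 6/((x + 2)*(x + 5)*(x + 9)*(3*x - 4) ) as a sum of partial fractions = 81/(2945*(3*x - 4)) - 3/(434*(x + 9)) + 1/(38*(x + 5)) - 1/(35*(x + 2))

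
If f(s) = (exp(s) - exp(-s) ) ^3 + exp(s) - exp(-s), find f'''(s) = (27*exp(6*s) - 2*exp(4*s) - 2*exp(2*s) + 27)*exp(-3*s)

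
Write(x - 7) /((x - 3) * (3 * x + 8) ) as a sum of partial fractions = 29/(17*(3*x + 8)) - 4/(17*(x - 3))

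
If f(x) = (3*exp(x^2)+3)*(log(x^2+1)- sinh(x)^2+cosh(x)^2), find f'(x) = 6*x*(x^2*exp(x^2)*log(x^2 + 1) + x^2*exp(x^2) + exp(x^2)*log(x^2 + 1) + 2*exp(x^2) + 1)/(x^2 + 1)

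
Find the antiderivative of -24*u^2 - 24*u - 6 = -8*u^3 - 12*u^2 - 6*u + C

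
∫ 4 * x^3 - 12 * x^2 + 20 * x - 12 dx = x^4 - 4*x^3 + 10*x^2 - 12*x + C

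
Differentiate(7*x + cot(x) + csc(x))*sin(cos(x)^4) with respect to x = -28*x*sin(x)*cos(x)^3*cos(cos(x)^4) - 4*sin(x)*cos(x)^3*cos(cos(x)^4)*cot(x) - 4*sin(x)*cos(x)^3*cos(cos(x)^4)*csc(x) - sin(cos(x)^4)*cot(x)^2 - sin(cos(x)^4)*cot(x)*csc(x) + 6*sin(cos(x)^4)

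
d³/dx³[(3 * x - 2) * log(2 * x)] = (-3*x - 4)/x^3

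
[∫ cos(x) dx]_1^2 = -sin(1) + sin(2)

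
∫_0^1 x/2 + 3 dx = 13/4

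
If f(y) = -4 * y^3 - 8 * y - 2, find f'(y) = -12*y^2 - 8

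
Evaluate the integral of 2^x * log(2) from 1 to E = -2 + 2^E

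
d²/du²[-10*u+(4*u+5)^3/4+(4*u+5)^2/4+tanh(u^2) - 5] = -8*u^2*sinh(u^2)/cosh(u^2)^3 + 96*u + 128 + 2/cosh(u^2)^2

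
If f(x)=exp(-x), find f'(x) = -exp(-x)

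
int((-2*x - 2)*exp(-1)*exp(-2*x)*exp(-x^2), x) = exp(-(x + 1)^2) + C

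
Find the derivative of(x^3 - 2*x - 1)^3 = 9*x^8 - 42*x^6 - 18*x^5 + 60*x^4 + 48*x^3 - 15*x^2 - 24*x - 6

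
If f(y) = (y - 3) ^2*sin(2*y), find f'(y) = 2*y^2*cos(2*y) + 2*y*sin(2*y) - 12*y*cos(2*y) - 6*sin(2*y) + 18*cos(2*y)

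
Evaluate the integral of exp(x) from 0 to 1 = -1 + E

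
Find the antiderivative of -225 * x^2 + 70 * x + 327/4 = -75*x^3 + 35*x^2 + 327*x/4 + C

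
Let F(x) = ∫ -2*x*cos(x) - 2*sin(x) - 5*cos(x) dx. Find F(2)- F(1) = -9*sin(2) + 7*sin(1)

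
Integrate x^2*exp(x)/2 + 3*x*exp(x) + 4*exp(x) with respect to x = (x + 2)^2*exp(x)/2 + C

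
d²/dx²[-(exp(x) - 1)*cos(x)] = 2*exp(x)*sin(x) - cos(x)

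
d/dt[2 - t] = -1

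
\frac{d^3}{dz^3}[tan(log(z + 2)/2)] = (3*tan(log(z + 2)/2)^4 - 6*tan(log(z + 2)/2)^3 + 8*tan(log(z + 2)/2)^2 - 6*tan(log(z + 2)/2) + 5)/(4*z^3 + 24*z^2 + 48*z + 32)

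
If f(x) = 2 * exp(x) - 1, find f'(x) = 2*exp(x)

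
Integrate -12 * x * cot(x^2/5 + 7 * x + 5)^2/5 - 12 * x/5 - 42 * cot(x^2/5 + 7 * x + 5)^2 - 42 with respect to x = 6*cot(x^2/5 + 7*x + 5) + C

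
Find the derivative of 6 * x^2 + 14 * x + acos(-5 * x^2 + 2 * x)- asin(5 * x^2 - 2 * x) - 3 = 12*x + 14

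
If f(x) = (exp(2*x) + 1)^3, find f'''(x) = 216*exp(6*x) + 192*exp(4*x) + 24*exp(2*x)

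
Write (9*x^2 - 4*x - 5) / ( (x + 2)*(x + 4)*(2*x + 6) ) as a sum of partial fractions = 155/(4*(x + 4)) - 44/(x + 3) + 39/(4*(x + 2))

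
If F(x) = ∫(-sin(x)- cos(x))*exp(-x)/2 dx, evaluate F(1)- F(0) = -1/2 + exp(-1)*cos(1)/2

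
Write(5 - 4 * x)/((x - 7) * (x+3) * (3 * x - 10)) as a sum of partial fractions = 75/(209*(3*x - 10)) + 17/(190*(x + 3)) - 23/(110*(x - 7))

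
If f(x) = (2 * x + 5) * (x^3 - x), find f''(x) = 24*x^2 + 30*x - 4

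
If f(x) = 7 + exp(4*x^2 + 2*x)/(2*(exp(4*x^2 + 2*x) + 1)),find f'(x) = (4*x*exp(4*x^2 + 2*x) + exp(4*x^2 + 2*x))/(exp(4*x)*exp(8*x^2) + 2*exp(2*x)*exp(4*x^2) + 1)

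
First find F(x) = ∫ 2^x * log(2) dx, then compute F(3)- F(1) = 6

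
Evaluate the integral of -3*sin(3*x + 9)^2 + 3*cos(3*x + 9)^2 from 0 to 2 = sin(30)/2 - sin(18)/2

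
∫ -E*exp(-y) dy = exp(1 - y) + C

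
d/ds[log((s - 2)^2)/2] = 1/(s - 2)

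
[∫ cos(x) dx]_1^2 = -sin(1) + sin(2)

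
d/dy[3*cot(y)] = -3/sin(y)^2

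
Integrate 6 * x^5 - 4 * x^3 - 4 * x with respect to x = x^6 - x^4 - 2*x^2 + C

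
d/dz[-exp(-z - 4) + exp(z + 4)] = (exp(2*z + 8) + 1)*exp(-z - 4)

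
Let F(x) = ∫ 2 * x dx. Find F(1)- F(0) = 1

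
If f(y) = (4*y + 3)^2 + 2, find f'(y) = 32*y + 24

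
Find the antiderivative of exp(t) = exp(t) + C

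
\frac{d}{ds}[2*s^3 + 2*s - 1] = 6*s^2 + 2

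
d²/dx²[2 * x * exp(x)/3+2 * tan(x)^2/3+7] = 2*x*exp(x)/3 + 4*exp(x)/3 + 4*tan(x)^4 + 16*tan(x)^2/3 + 4/3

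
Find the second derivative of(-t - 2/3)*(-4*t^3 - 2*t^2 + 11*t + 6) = 48*t^2 + 28*t - 58/3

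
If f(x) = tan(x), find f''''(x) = 24*tan(x)^5 + 40*tan(x)^3 + 16*tan(x)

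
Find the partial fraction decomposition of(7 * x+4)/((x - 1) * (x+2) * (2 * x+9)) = -2/(2*x + 9) + 2/(3*(x + 2)) + 1/(3*(x - 1))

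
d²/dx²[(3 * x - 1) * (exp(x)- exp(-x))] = (3*x*exp(2*x) - 3*x + 5*exp(2*x) + 7)*exp(-x)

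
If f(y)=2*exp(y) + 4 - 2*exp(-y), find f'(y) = (2*exp(2*y) + 2)*exp(-y)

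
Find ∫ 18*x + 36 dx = 9*x^2 + 36*x + C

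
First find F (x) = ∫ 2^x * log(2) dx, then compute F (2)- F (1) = 2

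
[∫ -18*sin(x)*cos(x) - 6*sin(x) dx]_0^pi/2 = -15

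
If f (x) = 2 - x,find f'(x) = -1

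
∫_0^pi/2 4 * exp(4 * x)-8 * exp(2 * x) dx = -1 + (-2 + exp(pi))^2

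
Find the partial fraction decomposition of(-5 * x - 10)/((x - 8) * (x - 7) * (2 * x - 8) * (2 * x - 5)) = 10/(33*(2*x - 5)) - 5/(12*(x - 4)) + 5/(6*(x - 7)) - 25/(44*(x - 8))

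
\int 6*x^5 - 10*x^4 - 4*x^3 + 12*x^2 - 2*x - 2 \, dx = x^6 - 2*x^5 - x^4 + 4*x^3 - x^2 - 2*x + C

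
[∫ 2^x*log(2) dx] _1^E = -2 + 2^E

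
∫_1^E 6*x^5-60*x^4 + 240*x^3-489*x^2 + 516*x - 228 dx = -4 - 3*(-2 + E)^3 + (-2 + E)^6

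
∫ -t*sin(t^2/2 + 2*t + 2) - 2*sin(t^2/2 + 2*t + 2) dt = cos((t + 2)^2/2) + C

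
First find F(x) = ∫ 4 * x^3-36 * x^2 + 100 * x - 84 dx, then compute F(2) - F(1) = -3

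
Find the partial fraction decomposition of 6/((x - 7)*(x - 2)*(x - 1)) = 1/(x - 1) - 6/(5*(x - 2)) + 1/(5*(x - 7))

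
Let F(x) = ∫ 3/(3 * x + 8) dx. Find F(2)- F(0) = -log(8) + log(14)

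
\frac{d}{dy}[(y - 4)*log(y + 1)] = (y*log(y + 1) + y + log(y + 1) - 4)/(y + 1)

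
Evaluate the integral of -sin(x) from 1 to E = cos(E) - cos(1)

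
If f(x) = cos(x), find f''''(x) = cos(x)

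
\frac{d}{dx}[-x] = -1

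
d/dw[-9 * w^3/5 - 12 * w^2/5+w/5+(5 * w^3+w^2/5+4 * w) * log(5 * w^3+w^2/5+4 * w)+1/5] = 15*w^2*log(5*w^3 + w^2/5 + 4*w) + 48*w^2/5 + 2*w*log(5*w^3 + w^2/5 + 4*w)/5 - 22*w/5 + 4*log(5*w^3 + w^2/5 + 4*w) + 21/5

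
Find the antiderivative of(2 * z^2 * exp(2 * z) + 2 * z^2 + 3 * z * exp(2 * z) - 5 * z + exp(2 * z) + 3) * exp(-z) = 2*(2*z^2 - z + 2)*sinh(z) + C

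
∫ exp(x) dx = exp(x) + C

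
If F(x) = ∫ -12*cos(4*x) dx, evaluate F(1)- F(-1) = -6*sin(4)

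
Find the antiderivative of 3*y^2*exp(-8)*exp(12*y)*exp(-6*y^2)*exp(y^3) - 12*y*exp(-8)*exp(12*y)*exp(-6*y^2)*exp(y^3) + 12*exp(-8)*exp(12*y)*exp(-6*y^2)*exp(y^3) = exp((y - 2)^3) + C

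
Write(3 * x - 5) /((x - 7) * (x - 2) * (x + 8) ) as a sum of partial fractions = -29/(150*(x + 8)) - 1/(50*(x - 2)) + 16/(75*(x - 7))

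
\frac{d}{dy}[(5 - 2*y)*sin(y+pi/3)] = -2*y*cos(y + pi/3) - 2*sin(y + pi/3) + 5*cos(y + pi/3)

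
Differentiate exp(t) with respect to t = exp(t)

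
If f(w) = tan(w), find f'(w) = cos(w)^(-2)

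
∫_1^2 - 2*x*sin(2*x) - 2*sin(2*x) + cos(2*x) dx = 3*cos(4) - 2*cos(2)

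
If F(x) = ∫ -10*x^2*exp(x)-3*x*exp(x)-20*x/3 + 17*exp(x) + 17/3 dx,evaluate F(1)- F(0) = 7/3 + 7*E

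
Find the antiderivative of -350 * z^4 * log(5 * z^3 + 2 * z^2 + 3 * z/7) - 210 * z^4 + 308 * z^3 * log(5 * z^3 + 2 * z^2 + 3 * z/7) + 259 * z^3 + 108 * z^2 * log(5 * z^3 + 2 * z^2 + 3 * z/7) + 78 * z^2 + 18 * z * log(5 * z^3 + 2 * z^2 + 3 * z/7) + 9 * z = -z^2*(2*z - 3)*(35*z^2 + 14*z + 3)*log(z*(35*z^2 + 14*z + 3)/7) + C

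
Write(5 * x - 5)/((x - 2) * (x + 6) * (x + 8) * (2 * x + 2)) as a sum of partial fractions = 9/(56*(x + 8)) - 7/(32*(x + 6)) + 1/(21*(x + 1)) + 1/(96*(x - 2))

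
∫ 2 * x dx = x^2 + C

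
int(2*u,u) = u^2 + C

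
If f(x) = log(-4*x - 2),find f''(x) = -4/(4*x^2 + 4*x + 1)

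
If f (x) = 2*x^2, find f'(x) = 4*x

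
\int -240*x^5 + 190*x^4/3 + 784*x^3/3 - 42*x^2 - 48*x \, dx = -40*x^6 + 38*x^5/3 + 196*x^4/3 - 14*x^3 - 24*x^2 + C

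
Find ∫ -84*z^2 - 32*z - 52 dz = -28*z^3 - 16*z^2 - 52*z + C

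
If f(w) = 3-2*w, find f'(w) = -2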